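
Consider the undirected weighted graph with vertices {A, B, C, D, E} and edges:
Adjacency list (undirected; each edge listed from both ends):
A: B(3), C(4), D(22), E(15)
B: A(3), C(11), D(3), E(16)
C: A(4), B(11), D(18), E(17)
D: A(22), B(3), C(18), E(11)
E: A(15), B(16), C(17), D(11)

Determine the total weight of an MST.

21

Prim's algorithm from A:
Step 1: cheapest edge leaving the tree is A B (3); add B.
Step 2: cheapest edge leaving the tree is B D (3); add D.
Step 3: cheapest edge leaving the tree is A C (4); add C.
Step 4: cheapest edge leaving the tree is D E (11); add E.
MST edges: A B, B D, A C, D E; total weight 3+3+4+11 = 21.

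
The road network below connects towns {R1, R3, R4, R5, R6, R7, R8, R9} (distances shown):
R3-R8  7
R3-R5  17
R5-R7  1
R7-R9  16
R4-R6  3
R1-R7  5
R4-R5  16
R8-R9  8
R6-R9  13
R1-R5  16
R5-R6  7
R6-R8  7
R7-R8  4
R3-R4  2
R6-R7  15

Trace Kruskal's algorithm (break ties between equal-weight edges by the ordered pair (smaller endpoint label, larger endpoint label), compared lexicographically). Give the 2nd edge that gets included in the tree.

Sort edges by weight, then run Kruskal:
R5-R7 (1): add — endpoints in different components.
R3-R4 (2): add — endpoints in different components.
R4-R6 (3): add — endpoints in different components.
R7-R8 (4): add — endpoints in different components.
R1-R7 (5): add — endpoints in different components.
R3-R8 (7): add — endpoints in different components.
R5-R6 (7): skip — R6 and R5 already connected.
R6-R8 (7): skip — R6 and R8 already connected.
R8-R9 (8): add — endpoints in different components.
The 2nd edge added is R3-R4.

R3-R4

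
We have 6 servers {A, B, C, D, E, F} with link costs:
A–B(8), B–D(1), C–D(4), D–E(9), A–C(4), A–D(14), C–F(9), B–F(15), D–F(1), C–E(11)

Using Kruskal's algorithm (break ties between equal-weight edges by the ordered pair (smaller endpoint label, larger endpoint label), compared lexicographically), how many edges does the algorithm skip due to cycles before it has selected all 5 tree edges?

Sort edges by weight, then run Kruskal:
B–D (1): add. Components now {A} {B,D} {C} {E} {F}
D–F (1): add. Components now {A} {B,D,F} {C} {E}
A–C (4): add. Components now {A,C} {B,D,F} {E}
C–D (4): add. Components now {A,B,C,D,F} {E}
A–B (8): skip — A and B already connected.
C–F (9): skip — C and F already connected.
D–E (9): add. Components now {A,B,C,D,E,F}
Edges rejected before the tree was complete: 2.

2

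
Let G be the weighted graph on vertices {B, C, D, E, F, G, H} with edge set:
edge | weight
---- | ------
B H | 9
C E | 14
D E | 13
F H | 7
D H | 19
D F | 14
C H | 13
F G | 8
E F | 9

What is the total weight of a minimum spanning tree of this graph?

Kruskal's algorithm — process edges by increasing weight (ties by edge label):
F H (7): add — endpoints in different components.
F G (8): add — endpoints in different components.
B H (9): add — endpoints in different components.
E F (9): add — endpoints in different components.
C H (13): add — endpoints in different components.
D E (13): add — endpoints in different components.
MST edges: F H, F G, B H, E F, C H, D E; total weight 7+8+9+9+13+13 = 59.

59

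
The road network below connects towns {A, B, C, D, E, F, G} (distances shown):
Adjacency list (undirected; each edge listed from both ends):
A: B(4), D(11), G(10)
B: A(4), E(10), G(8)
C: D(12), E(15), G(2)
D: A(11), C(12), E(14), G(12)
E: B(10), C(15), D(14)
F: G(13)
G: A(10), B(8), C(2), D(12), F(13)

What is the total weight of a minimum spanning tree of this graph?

48

Sort edges by weight, then run Kruskal:
C G (2): add — endpoints in different components.
A B (4): add — endpoints in different components.
B G (8): add — endpoints in different components.
A G (10): skip — A and G already connected.
B E (10): add — endpoints in different components.
A D (11): add — endpoints in different components.
C D (12): skip — C and D already connected.
D G (12): skip — D and G already connected.
F G (13): add — endpoints in different components.
MST edges: C G, A B, B G, B E, A D, F G; total weight 2+4+8+10+11+13 = 48.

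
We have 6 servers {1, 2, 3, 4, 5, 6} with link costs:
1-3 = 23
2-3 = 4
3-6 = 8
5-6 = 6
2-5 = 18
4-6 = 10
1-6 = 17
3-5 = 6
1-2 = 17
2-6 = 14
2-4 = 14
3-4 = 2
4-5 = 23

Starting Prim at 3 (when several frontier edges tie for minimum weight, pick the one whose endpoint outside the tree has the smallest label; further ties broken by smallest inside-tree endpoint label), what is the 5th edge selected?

1-2

Grow the tree from 3 using Prim:
Step 1: cheapest edge leaving the tree is 3-4 (2); add 4.
Step 2: cheapest edge leaving the tree is 2-3 (4); add 2.
Step 3: cheapest edge leaving the tree is 3-5 (6); add 5.
Step 4: cheapest edge leaving the tree is 5-6 (6); add 6.
Step 5: cheapest edge leaving the tree is 1-2 (17); add 1.
The 5th edge added is 1-2.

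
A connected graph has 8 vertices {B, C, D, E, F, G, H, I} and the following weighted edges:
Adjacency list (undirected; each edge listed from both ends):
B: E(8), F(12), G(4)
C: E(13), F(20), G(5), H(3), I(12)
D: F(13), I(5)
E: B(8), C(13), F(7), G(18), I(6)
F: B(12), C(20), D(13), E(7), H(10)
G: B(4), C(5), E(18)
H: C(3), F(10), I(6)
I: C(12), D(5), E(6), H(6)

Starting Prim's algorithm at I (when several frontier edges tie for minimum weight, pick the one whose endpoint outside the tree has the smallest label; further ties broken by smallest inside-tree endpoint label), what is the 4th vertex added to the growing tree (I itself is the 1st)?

H

Prim's algorithm from I:
Step 1: cheapest edge leaving the tree is D-I (5); add D.
Step 2: cheapest edge leaving the tree is E-I (6); add E.
Step 3: cheapest edge leaving the tree is H-I (6); add H.
Step 4: cheapest edge leaving the tree is C-H (3); add C.
Step 5: cheapest edge leaving the tree is C-G (5); add G.
Step 6: cheapest edge leaving the tree is B-G (4); add B.
Step 7: cheapest edge leaving the tree is E-F (7); add F.
Vertex order: I, D, E, H, C, G, B, F. The 4th vertex is H.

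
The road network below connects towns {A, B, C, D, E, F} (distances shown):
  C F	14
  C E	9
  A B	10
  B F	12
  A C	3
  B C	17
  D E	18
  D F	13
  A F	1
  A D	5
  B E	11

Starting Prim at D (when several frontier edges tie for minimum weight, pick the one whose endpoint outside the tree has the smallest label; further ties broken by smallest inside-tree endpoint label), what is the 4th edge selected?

C-E

Prim's algorithm from D:
Step 1: cheapest edge leaving the tree is A D (5); add A.
Step 2: cheapest edge leaving the tree is A F (1); add F.
Step 3: cheapest edge leaving the tree is A C (3); add C.
Step 4: cheapest edge leaving the tree is C E (9); add E.
Step 5: cheapest edge leaving the tree is A B (10); add B.
The 4th edge added is C E.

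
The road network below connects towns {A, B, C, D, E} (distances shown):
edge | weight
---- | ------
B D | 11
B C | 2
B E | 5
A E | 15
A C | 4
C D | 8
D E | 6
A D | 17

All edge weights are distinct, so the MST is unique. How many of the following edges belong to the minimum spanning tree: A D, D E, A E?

Kruskal's algorithm — process edges by increasing weight (ties by edge label):
B C (2): add. Components now {A} {B,C} {D} {E}
A C (4): add. Components now {A,B,C} {D} {E}
B E (5): add. Components now {A,B,C,E} {D}
D E (6): add. Components now {A,B,C,D,E}
MST edge set: {B C, A C, B E, D E}.
Of the listed edges, {D E} are in the MST → 1.

1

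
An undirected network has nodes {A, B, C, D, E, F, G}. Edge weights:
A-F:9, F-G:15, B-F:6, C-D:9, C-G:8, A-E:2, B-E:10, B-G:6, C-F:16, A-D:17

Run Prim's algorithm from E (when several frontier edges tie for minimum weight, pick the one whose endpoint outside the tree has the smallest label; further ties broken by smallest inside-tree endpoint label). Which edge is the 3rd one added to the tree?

Prim's algorithm from E:
Step 1: frontier [A-E 2, B-E 10] → take A-E (2); add A.
Step 2: frontier [A-F 9, A-D 17, B-E 10] → take A-F (9); add F.
Step 3: frontier [A-D 17, B-E 10, B-F 6, F-G 15, C-F 16] → take B-F (6); add B.
Step 4: frontier [A-D 17, B-G 6, F-G 15, C-F 16] → take B-G (6); add G.
Step 5: frontier [A-D 17, C-F 16, C-G 8] → take C-G (8); add C.
Step 6: frontier [A-D 17, C-D 9] → take C-D (9); add D.
The 3rd edge added is B-F.

B-F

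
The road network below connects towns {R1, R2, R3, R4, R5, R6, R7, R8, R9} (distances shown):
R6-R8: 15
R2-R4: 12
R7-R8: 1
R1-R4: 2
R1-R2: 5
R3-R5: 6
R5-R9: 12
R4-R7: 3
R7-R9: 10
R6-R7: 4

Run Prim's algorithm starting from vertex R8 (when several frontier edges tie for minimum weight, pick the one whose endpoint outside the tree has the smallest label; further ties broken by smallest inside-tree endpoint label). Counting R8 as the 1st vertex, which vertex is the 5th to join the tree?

Grow the tree from R8 using Prim:
Step 1: cheapest edge leaving the tree is R7-R8 (1); add R7.
Step 2: cheapest edge leaving the tree is R4-R7 (3); add R4.
Step 3: cheapest edge leaving the tree is R1-R4 (2); add R1.
Step 4: cheapest edge leaving the tree is R6-R7 (4); add R6.
Step 5: cheapest edge leaving the tree is R1-R2 (5); add R2.
Step 6: cheapest edge leaving the tree is R7-R9 (10); add R9.
Step 7: cheapest edge leaving the tree is R5-R9 (12); add R5.
Step 8: cheapest edge leaving the tree is R3-R5 (6); add R3.
Vertex order: R8, R7, R4, R1, R6, R2, R9, R5, R3. The 5th vertex is R6.

R6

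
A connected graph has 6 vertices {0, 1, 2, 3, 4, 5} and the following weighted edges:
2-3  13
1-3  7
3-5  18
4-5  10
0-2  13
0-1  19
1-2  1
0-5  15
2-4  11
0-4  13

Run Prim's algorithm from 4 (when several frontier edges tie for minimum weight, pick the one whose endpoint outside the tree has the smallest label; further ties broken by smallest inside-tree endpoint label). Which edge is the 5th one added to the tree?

0-2

Prim's algorithm from 4:
Step 1: frontier [4-5 10, 2-4 11, 0-4 13] → take 4-5 (10); add 5.
Step 2: frontier [2-4 11, 0-4 13, 0-5 15, 3-5 18] → take 2-4 (11); add 2.
Step 3: frontier [1-2 1, 0-2 13, 2-3 13, 0-4 13, 0-5 15, 3-5 18] → take 1-2 (1); add 1.
Step 4: frontier [1-3 7, 0-1 19, 0-2 13, 2-3 13, 0-4 13, 0-5 15, 3-5 18] → take 1-3 (7); add 3.
Step 5: frontier [0-1 19, 0-2 13, 0-4 13, 0-5 15] → take 0-2 (13); add 0.
The 5th edge added is 0-2.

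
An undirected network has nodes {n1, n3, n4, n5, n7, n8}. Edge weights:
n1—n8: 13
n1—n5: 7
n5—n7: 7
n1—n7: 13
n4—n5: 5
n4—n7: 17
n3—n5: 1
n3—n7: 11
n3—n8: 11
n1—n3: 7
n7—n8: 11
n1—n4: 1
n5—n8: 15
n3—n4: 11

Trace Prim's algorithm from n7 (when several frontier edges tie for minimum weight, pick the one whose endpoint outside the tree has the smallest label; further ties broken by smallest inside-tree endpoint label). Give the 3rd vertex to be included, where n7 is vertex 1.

n3

Prim, starting at n7.
Step 1: frontier [n5—n7 7, n3—n7 11, n7—n8 11, n1—n7 13, n4—n7 17] → take n5—n7 (7); add n5.
Step 2: frontier [n3—n5 1, n4—n5 5, n1—n5 7, n5—n8 15, n3—n7 11, n7—n8 11, n1—n7 13, n4—n7 17] → take n3—n5 (1); add n3.
Step 3: frontier [n1—n3 7, n3—n4 11, n3—n8 11, n4—n5 5, n1—n5 7, n5—n8 15, n7—n8 11, n1—n7 13, n4—n7 17] → take n4—n5 (5); add n4.
Step 4: frontier [n1—n3 7, n3—n8 11, n1—n4 1, n1—n5 7, n5—n8 15, n7—n8 11, n1—n7 13] → take n1—n4 (1); add n1.
Step 5: frontier [n1—n8 13, n3—n8 11, n5—n8 15, n7—n8 11] → take n3—n8 (11); add n8.
Vertex order: n7, n5, n3, n4, n1, n8. The 3rd vertex is n3.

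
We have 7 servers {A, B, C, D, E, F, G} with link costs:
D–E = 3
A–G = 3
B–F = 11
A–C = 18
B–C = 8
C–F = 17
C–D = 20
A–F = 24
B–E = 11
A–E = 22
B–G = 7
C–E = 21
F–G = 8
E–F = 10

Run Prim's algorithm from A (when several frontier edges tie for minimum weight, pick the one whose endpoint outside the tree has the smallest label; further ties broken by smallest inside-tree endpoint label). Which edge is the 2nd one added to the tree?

Prim, starting at A.
Step 1: frontier [A–G 3, A–C 18, A–E 22, A–F 24] → take A–G (3); add G.
Step 2: frontier [A–C 18, A–E 22, A–F 24, B–G 7, F–G 8] → take B–G (7); add B.
Step 3: frontier [A–C 18, A–E 22, A–F 24, B–C 8, B–E 11, B–F 11, F–G 8] → take B–C (8); add C.
Step 4: frontier [A–E 22, A–F 24, B–E 11, B–F 11, C–F 17, C–D 20, C–E 21, F–G 8] → take F–G (8); add F.
Step 5: frontier [A–E 22, B–E 11, C–D 20, C–E 21, E–F 10] → take E–F (10); add E.
Step 6: frontier [C–D 20, D–E 3] → take D–E (3); add D.
The 2nd edge added is B–G.

B-G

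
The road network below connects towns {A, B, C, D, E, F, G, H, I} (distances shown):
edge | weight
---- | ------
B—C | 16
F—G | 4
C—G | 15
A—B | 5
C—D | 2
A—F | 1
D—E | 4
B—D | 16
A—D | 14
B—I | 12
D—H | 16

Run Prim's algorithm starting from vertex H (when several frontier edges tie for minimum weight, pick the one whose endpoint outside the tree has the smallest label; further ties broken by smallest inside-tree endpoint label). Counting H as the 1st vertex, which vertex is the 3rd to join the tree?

Prim's algorithm from H:
Step 1: cheapest edge leaving the tree is D—H (16); add D.
Step 2: cheapest edge leaving the tree is C—D (2); add C.
Step 3: cheapest edge leaving the tree is D—E (4); add E.
Step 4: cheapest edge leaving the tree is A—D (14); add A.
Step 5: cheapest edge leaving the tree is A—F (1); add F.
Step 6: cheapest edge leaving the tree is F—G (4); add G.
Step 7: cheapest edge leaving the tree is A—B (5); add B.
Step 8: cheapest edge leaving the tree is B—I (12); add I.
Vertex order: H, D, C, E, A, F, G, B, I. The 3rd vertex is C.

C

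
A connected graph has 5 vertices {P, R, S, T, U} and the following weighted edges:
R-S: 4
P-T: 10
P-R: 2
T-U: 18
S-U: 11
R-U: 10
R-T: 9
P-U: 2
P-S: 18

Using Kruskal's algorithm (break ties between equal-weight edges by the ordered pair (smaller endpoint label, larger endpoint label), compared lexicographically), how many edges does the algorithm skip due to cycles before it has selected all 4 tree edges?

Sort edges by weight, then run Kruskal:
P-R (2): add. Components now {P,R} {S} {T} {U}
P-U (2): add. Components now {P,R,U} {S} {T}
R-S (4): add. Components now {P,R,S,U} {T}
R-T (9): add. Components now {P,R,S,T,U}
Edges rejected before the tree was complete: 0.

0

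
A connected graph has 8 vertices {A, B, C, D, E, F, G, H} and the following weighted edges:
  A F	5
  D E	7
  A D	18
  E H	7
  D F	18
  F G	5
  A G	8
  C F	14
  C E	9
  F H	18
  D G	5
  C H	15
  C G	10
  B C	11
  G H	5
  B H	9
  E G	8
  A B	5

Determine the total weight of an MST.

41

Prim, starting at H.
Step 1: cheapest edge leaving the tree is G H (5); add G.
Step 2: cheapest edge leaving the tree is D G (5); add D.
Step 3: cheapest edge leaving the tree is F G (5); add F.
Step 4: cheapest edge leaving the tree is A F (5); add A.
Step 5: cheapest edge leaving the tree is A B (5); add B.
Step 6: cheapest edge leaving the tree is D E (7); add E.
Step 7: cheapest edge leaving the tree is C E (9); add C.
MST edges: G H, D G, F G, A F, A B, D E, C E; total weight 5+5+5+5+5+7+9 = 41.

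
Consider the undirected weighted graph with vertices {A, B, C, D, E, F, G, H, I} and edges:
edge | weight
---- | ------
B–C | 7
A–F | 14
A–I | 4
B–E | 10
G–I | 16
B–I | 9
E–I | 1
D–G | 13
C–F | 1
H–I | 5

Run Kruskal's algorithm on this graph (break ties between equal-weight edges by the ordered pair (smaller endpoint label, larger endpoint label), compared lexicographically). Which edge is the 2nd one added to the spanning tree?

Kruskal: consider edges lightest-first.
C–F (1): add — endpoints in different components.
E–I (1): add — endpoints in different components.
A–I (4): add — endpoints in different components.
H–I (5): add — endpoints in different components.
B–C (7): add — endpoints in different components.
B–I (9): add — endpoints in different components.
B–E (10): skip — B and E already connected.
D–G (13): add — endpoints in different components.
A–F (14): skip — A and F already connected.
G–I (16): add — endpoints in different components.
The 2nd edge added is E–I.

E-I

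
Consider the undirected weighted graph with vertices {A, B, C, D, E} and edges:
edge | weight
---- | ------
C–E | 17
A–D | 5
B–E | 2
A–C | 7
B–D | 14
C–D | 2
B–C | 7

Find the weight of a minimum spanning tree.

Kruskal: consider edges lightest-first.
B–E (2): add. Components now {A} {B,E} {C} {D}
C–D (2): add. Components now {A} {B,E} {C,D}
A–D (5): add. Components now {A,C,D} {B,E}
A–C (7): skip — A and C already connected.
B–C (7): add. Components now {A,B,C,D,E}
MST edges: B–E, C–D, A–D, B–C; total weight 2+2+5+7 = 16.

16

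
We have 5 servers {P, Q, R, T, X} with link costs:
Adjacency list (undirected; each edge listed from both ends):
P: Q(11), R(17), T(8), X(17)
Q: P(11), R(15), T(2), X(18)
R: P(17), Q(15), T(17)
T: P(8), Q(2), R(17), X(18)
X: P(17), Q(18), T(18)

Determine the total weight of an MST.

Grow the tree from P using Prim:
Step 1: cheapest edge leaving the tree is P–T (8); add T.
Step 2: cheapest edge leaving the tree is Q–T (2); add Q.
Step 3: cheapest edge leaving the tree is Q–R (15); add R.
Step 4: cheapest edge leaving the tree is P–X (17); add X.
MST edges: P–T, Q–T, Q–R, P–X; total weight 8+2+15+17 = 42.

42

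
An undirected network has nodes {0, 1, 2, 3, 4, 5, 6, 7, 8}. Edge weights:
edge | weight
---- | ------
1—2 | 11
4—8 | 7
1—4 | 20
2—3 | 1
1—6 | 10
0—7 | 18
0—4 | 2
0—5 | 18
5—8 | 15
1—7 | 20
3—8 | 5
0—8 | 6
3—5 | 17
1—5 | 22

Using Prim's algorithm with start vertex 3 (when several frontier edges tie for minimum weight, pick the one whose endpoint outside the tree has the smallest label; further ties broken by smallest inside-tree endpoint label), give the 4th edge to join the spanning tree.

Grow the tree from 3 using Prim:
Step 1: cheapest edge leaving the tree is 2—3 (1); add 2.
Step 2: cheapest edge leaving the tree is 3—8 (5); add 8.
Step 3: cheapest edge leaving the tree is 0—8 (6); add 0.
Step 4: cheapest edge leaving the tree is 0—4 (2); add 4.
Step 5: cheapest edge leaving the tree is 1—2 (11); add 1.
Step 6: cheapest edge leaving the tree is 1—6 (10); add 6.
Step 7: cheapest edge leaving the tree is 5—8 (15); add 5.
Step 8: cheapest edge leaving the tree is 0—7 (18); add 7.
The 4th edge added is 0—4.

0-4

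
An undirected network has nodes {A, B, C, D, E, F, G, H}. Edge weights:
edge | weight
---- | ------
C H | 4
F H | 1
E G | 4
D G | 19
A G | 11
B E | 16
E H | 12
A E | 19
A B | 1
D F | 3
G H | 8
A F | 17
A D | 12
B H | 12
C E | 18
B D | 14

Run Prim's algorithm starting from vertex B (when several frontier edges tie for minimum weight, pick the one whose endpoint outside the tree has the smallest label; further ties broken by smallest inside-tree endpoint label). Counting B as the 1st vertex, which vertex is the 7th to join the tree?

D

Grow the tree from B using Prim:
Step 1: cheapest edge leaving the tree is A B (1); add A.
Step 2: cheapest edge leaving the tree is A G (11); add G.
Step 3: cheapest edge leaving the tree is E G (4); add E.
Step 4: cheapest edge leaving the tree is G H (8); add H.
Step 5: cheapest edge leaving the tree is F H (1); add F.
Step 6: cheapest edge leaving the tree is D F (3); add D.
Step 7: cheapest edge leaving the tree is C H (4); add C.
Vertex order: B, A, G, E, H, F, D, C. The 7th vertex is D.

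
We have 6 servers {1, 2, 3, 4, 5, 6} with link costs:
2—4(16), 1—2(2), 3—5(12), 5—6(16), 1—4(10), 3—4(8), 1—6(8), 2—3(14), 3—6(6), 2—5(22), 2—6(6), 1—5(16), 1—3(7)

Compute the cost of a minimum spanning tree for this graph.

34

Kruskal's algorithm — process edges by increasing weight (ties by edge label):
1—2 (2): add. Components now {1,2} {3} {4} {5} {6}
2—6 (6): add. Components now {1,2,6} {3} {4} {5}
3—6 (6): add. Components now {1,2,3,6} {4} {5}
1—3 (7): skip — 1 and 3 already connected.
1—6 (8): skip — 1 and 6 already connected.
3—4 (8): add. Components now {1,2,3,4,6} {5}
1—4 (10): skip — 1 and 4 already connected.
3—5 (12): add. Components now {1,2,3,4,5,6}
MST edges: 1—2, 2—6, 3—6, 3—4, 3—5; total weight 2+6+6+8+12 = 34.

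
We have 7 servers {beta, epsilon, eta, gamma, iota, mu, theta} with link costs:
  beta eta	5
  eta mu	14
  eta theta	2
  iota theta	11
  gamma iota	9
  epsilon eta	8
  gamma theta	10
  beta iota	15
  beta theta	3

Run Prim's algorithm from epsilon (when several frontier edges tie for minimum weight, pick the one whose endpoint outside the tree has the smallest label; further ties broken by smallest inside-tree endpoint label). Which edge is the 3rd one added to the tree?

Prim, starting at epsilon.
Step 1: frontier [epsilon eta 8] → take epsilon eta (8); add eta.
Step 2: frontier [eta theta 2, beta eta 5, eta mu 14] → take eta theta (2); add theta.
Step 3: frontier [beta eta 5, eta mu 14, beta theta 3, gamma theta 10, iota theta 11] → take beta theta (3); add beta.
Step 4: frontier [beta iota 15, eta mu 14, gamma theta 10, iota theta 11] → take gamma theta (10); add gamma.
Step 5: frontier [beta iota 15, eta mu 14, gamma iota 9, iota theta 11] → take gamma iota (9); add iota.
Step 6: frontier [eta mu 14] → take eta mu (14); add mu.
The 3rd edge added is beta theta.

beta-theta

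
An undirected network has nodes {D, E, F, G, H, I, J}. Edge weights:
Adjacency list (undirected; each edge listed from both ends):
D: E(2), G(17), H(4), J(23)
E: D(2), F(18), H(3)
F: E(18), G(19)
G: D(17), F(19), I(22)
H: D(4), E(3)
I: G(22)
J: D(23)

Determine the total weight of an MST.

Sort edges by weight, then run Kruskal:
D-E (2): add — endpoints in different components.
E-H (3): add — endpoints in different components.
D-H (4): skip — D and H already connected.
D-G (17): add — endpoints in different components.
E-F (18): add — endpoints in different components.
F-G (19): skip — F and G already connected.
G-I (22): add — endpoints in different components.
D-J (23): add — endpoints in different components.
MST edges: D-E, E-H, D-G, E-F, G-I, D-J; total weight 2+3+17+18+22+23 = 85.

85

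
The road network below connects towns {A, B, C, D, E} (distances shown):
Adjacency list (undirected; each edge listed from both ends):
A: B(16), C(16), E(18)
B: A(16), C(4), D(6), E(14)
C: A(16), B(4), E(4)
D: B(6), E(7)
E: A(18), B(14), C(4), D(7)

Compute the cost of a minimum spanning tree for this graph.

Prim's algorithm from E:
Step 1: frontier [C—E 4, D—E 7, B—E 14, A—E 18] → take C—E (4); add C.
Step 2: frontier [B—C 4, A—C 16, D—E 7, B—E 14, A—E 18] → take B—C (4); add B.
Step 3: frontier [B—D 6, A—B 16, A—C 16, D—E 7, A—E 18] → take B—D (6); add D.
Step 4: frontier [A—B 16, A—C 16, A—E 18] → take A—B (16); add A.
MST edges: C—E, B—C, B—D, A—B; total weight 4+4+6+16 = 30.

30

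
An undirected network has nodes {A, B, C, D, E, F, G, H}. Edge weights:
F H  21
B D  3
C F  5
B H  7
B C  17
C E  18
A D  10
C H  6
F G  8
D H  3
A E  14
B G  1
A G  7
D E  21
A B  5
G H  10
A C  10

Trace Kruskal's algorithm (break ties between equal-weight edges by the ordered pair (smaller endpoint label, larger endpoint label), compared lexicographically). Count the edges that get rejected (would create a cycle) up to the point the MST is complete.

Sort edges by weight, then run Kruskal:
B G (1): add — endpoints in different components.
B D (3): add — endpoints in different components.
D H (3): add — endpoints in different components.
A B (5): add — endpoints in different components.
C F (5): add — endpoints in different components.
C H (6): add — endpoints in different components.
A G (7): skip — A and G already connected.
B H (7): skip — B and H already connected.
F G (8): skip — F and G already connected.
A C (10): skip — A and C already connected.
A D (10): skip — A and D already connected.
G H (10): skip — G and H already connected.
A E (14): add — endpoints in different components.
Edges rejected before the tree was complete: 6.

6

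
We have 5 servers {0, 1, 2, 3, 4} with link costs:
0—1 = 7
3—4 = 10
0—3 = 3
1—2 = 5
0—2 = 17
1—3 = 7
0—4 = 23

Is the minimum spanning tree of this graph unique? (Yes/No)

No

Kruskal's algorithm — process edges by increasing weight (ties by edge label):
0—3 (3): add — endpoints in different components.
1—2 (5): add — endpoints in different components.
0—1 (7): add — endpoints in different components.
1—3 (7): skip — 1 and 3 already connected.
3—4 (10): add — endpoints in different components.
Non-tree edge 1—3 has weight 7, equal to the heaviest edge on its tree cycle — swapping gives another MST of the same weight. Not unique.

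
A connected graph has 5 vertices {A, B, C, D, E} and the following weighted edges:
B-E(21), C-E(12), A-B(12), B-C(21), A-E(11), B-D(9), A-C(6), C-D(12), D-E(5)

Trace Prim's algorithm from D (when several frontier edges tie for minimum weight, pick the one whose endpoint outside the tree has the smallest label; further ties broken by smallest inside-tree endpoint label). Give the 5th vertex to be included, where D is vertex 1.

Prim's algorithm from D:
Step 1: cheapest edge leaving the tree is D-E (5); add E.
Step 2: cheapest edge leaving the tree is B-D (9); add B.
Step 3: cheapest edge leaving the tree is A-E (11); add A.
Step 4: cheapest edge leaving the tree is A-C (6); add C.
Vertex order: D, E, B, A, C. The 5th vertex is C.

C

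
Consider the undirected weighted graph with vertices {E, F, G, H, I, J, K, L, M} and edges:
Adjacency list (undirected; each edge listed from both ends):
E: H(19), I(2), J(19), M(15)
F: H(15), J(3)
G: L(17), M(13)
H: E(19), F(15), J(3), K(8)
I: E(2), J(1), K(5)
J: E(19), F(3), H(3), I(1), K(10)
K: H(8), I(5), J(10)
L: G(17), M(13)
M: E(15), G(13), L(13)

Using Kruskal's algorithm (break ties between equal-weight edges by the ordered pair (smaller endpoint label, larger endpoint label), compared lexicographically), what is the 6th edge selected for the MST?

Sort edges by weight, then run Kruskal:
I J (1): add — endpoints in different components.
E I (2): add — endpoints in different components.
F J (3): add — endpoints in different components.
H J (3): add — endpoints in different components.
I K (5): add — endpoints in different components.
H K (8): skip — H and K already connected.
J K (10): skip — J and K already connected.
G M (13): add — endpoints in different components.
L M (13): add — endpoints in different components.
E M (15): add — endpoints in different components.
The 6th edge added is G M.

G-M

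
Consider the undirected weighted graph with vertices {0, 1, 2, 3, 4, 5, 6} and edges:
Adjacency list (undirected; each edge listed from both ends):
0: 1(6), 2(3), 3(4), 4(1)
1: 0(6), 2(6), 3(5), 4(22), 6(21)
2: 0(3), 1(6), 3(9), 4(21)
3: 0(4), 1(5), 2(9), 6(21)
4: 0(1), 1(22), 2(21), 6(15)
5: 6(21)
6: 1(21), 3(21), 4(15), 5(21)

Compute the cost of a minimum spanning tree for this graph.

49

Kruskal's algorithm — process edges by increasing weight (ties by edge label):
0–4 (1): add. Components now {0,4} {1} {2} {3} {5} {6}
0–2 (3): add. Components now {0,2,4} {1} {3} {5} {6}
0–3 (4): add. Components now {0,2,3,4} {1} {5} {6}
1–3 (5): add. Components now {0,1,2,3,4} {5} {6}
0–1 (6): skip — 0 and 1 already connected.
1–2 (6): skip — 1 and 2 already connected.
2–3 (9): skip — 2 and 3 already connected.
4–6 (15): add. Components now {0,1,2,3,4,6} {5}
1–6 (21): skip — 1 and 6 already connected.
2–4 (21): skip — 2 and 4 already connected.
3–6 (21): skip — 3 and 6 already connected.
5–6 (21): add. Components now {0,1,2,3,4,5,6}
MST edges: 0–4, 0–2, 0–3, 1–3, 4–6, 5–6; total weight 1+3+4+5+15+21 = 49.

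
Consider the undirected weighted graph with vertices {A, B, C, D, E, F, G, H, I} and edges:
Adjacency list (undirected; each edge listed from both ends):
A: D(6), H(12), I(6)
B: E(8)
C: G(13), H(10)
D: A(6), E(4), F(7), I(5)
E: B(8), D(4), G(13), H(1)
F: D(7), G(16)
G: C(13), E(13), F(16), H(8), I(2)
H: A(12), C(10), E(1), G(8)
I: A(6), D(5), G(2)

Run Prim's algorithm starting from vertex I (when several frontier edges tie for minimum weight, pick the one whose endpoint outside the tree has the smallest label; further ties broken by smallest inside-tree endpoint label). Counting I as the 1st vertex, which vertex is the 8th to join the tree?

B

Prim's algorithm from I:
Step 1: cheapest edge leaving the tree is G-I (2); add G.
Step 2: cheapest edge leaving the tree is D-I (5); add D.
Step 3: cheapest edge leaving the tree is D-E (4); add E.
Step 4: cheapest edge leaving the tree is E-H (1); add H.
Step 5: cheapest edge leaving the tree is A-D (6); add A.
Step 6: cheapest edge leaving the tree is D-F (7); add F.
Step 7: cheapest edge leaving the tree is B-E (8); add B.
Step 8: cheapest edge leaving the tree is C-H (10); add C.
Vertex order: I, G, D, E, H, A, F, B, C. The 8th vertex is B.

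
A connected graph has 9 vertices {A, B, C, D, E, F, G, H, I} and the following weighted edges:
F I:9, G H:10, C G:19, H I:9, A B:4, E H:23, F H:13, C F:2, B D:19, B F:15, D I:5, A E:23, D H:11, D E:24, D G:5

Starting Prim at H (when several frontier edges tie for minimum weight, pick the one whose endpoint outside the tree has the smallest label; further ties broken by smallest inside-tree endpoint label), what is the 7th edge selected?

A-B

Prim, starting at H.
Step 1: cheapest edge leaving the tree is H I (9); add I.
Step 2: cheapest edge leaving the tree is D I (5); add D.
Step 3: cheapest edge leaving the tree is D G (5); add G.
Step 4: cheapest edge leaving the tree is F I (9); add F.
Step 5: cheapest edge leaving the tree is C F (2); add C.
Step 6: cheapest edge leaving the tree is B F (15); add B.
Step 7: cheapest edge leaving the tree is A B (4); add A.
Step 8: cheapest edge leaving the tree is A E (23); add E.
The 7th edge added is A B.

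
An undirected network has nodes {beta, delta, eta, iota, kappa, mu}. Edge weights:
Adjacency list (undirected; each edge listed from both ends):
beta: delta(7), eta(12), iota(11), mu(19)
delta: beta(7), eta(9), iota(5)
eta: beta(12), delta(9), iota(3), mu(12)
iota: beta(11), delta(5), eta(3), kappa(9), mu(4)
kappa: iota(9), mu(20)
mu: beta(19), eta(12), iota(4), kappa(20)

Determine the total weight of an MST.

Grow the tree from beta using Prim:
Step 1: frontier [beta–delta 7, beta–iota 11, beta–eta 12, beta–mu 19] → take beta–delta (7); add delta.
Step 2: frontier [beta–iota 11, beta–eta 12, beta–mu 19, delta–iota 5, delta–eta 9] → take delta–iota (5); add iota.
Step 3: frontier [beta–eta 12, beta–mu 19, delta–eta 9, eta–iota 3, iota–mu 4, iota–kappa 9] → take eta–iota (3); add eta.
Step 4: frontier [beta–mu 19, eta–mu 12, iota–mu 4, iota–kappa 9] → take iota–mu (4); add mu.
Step 5: frontier [iota–kappa 9, kappa–mu 20] → take iota–kappa (9); add kappa.
MST edges: beta–delta, delta–iota, eta–iota, iota–mu, iota–kappa; total weight 7+5+3+4+9 = 28.

28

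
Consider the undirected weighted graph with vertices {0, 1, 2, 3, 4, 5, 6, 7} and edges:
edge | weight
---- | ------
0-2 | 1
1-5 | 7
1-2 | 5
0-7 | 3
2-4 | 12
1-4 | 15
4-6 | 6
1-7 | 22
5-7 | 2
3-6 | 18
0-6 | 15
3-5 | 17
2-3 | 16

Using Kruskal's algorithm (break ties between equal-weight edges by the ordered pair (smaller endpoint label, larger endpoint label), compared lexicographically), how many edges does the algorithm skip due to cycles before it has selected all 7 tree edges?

Kruskal: consider edges lightest-first.
0-2 (1): add — endpoints in different components.
5-7 (2): add — endpoints in different components.
0-7 (3): add — endpoints in different components.
1-2 (5): add — endpoints in different components.
4-6 (6): add — endpoints in different components.
1-5 (7): skip — 1 and 5 already connected.
2-4 (12): add — endpoints in different components.
0-6 (15): skip — 0 and 6 already connected.
1-4 (15): skip — 1 and 4 already connected.
2-3 (16): add — endpoints in different components.
Edges rejected before the tree was complete: 3.

3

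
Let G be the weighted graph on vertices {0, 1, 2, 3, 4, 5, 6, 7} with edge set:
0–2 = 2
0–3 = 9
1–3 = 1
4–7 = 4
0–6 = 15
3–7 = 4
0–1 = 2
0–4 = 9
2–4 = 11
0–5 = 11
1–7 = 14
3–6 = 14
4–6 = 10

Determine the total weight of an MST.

34

Kruskal's algorithm — process edges by increasing weight (ties by edge label):
1–3 (1): add — endpoints in different components.
0–1 (2): add — endpoints in different components.
0–2 (2): add — endpoints in different components.
3–7 (4): add — endpoints in different components.
4–7 (4): add — endpoints in different components.
0–3 (9): skip — 0 and 3 already connected.
0–4 (9): skip — 0 and 4 already connected.
4–6 (10): add — endpoints in different components.
0–5 (11): add — endpoints in different components.
MST edges: 1–3, 0–1, 0–2, 3–7, 4–7, 4–6, 0–5; total weight 1+2+2+4+4+10+11 = 34.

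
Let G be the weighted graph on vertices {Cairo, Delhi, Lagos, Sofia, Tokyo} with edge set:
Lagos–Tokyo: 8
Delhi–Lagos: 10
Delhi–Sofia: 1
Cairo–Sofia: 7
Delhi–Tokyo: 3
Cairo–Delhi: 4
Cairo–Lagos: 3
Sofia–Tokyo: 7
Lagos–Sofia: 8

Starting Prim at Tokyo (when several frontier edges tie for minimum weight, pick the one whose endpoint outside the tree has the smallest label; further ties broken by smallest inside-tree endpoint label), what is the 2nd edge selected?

Delhi-Sofia

Prim, starting at Tokyo.
Step 1: frontier [Delhi–Tokyo 3, Sofia–Tokyo 7, Lagos–Tokyo 8] → take Delhi–Tokyo (3); add Delhi.
Step 2: frontier [Delhi–Sofia 1, Cairo–Delhi 4, Delhi–Lagos 10, Sofia–Tokyo 7, Lagos–Tokyo 8] → take Delhi–Sofia (1); add Sofia.
Step 3: frontier [Cairo–Delhi 4, Delhi–Lagos 10, Cairo–Sofia 7, Lagos–Sofia 8, Lagos–Tokyo 8] → take Cairo–Delhi (4); add Cairo.
Step 4: frontier [Cairo–Lagos 3, Delhi–Lagos 10, Lagos–Sofia 8, Lagos–Tokyo 8] → take Cairo–Lagos (3); add Lagos.
The 2nd edge added is Delhi–Sofia.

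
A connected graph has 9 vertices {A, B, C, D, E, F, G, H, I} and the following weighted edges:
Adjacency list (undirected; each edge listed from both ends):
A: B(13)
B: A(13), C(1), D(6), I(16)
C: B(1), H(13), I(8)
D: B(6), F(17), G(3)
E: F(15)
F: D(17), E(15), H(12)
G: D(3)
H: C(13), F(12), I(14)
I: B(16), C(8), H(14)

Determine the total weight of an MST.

Sort edges by weight, then run Kruskal:
B C (1): add — endpoints in different components.
D G (3): add — endpoints in different components.
B D (6): add — endpoints in different components.
C I (8): add — endpoints in different components.
F H (12): add — endpoints in different components.
A B (13): add — endpoints in different components.
C H (13): add — endpoints in different components.
H I (14): skip — H and I already connected.
E F (15): add — endpoints in different components.
MST edges: B C, D G, B D, C I, F H, A B, C H, E F; total weight 1+3+6+8+12+13+13+15 = 71.

71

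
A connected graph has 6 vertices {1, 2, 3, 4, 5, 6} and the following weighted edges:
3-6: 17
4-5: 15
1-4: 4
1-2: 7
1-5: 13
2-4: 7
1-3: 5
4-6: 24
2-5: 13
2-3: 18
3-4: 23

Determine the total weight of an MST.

46

Prim's algorithm from 1:
Step 1: cheapest edge leaving the tree is 1-4 (4); add 4.
Step 2: cheapest edge leaving the tree is 1-3 (5); add 3.
Step 3: cheapest edge leaving the tree is 1-2 (7); add 2.
Step 4: cheapest edge leaving the tree is 1-5 (13); add 5.
Step 5: cheapest edge leaving the tree is 3-6 (17); add 6.
MST edges: 1-4, 1-3, 1-2, 1-5, 3-6; total weight 4+5+7+13+17 = 46.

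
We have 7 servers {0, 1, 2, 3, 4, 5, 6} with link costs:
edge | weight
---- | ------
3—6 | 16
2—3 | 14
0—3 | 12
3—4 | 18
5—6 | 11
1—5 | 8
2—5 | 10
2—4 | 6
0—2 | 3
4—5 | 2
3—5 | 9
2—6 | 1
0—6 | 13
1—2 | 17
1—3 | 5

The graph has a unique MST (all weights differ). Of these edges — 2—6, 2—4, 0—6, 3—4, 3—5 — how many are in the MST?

Kruskal's algorithm — process edges by increasing weight (ties by edge label):
2—6 (1): add — endpoints in different components.
4—5 (2): add — endpoints in different components.
0—2 (3): add — endpoints in different components.
1—3 (5): add — endpoints in different components.
2—4 (6): add — endpoints in different components.
1—5 (8): add — endpoints in different components.
MST edge set: {2—6, 4—5, 0—2, 1—3, 2—4, 1—5}.
Of the listed edges, {2—6, 2—4} are in the MST → 2.

2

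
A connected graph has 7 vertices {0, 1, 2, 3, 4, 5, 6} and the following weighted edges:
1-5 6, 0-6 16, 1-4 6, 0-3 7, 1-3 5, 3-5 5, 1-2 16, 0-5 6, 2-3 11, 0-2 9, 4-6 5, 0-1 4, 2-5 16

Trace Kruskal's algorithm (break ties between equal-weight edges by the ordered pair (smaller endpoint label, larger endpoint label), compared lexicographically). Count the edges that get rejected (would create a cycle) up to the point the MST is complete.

Sort edges by weight, then run Kruskal:
0-1 (4): add — endpoints in different components.
1-3 (5): add — endpoints in different components.
3-5 (5): add — endpoints in different components.
4-6 (5): add — endpoints in different components.
0-5 (6): skip — 0 and 5 already connected.
1-4 (6): add — endpoints in different components.
1-5 (6): skip — 1 and 5 already connected.
0-3 (7): skip — 0 and 3 already connected.
0-2 (9): add — endpoints in different components.
Edges rejected before the tree was complete: 3.

3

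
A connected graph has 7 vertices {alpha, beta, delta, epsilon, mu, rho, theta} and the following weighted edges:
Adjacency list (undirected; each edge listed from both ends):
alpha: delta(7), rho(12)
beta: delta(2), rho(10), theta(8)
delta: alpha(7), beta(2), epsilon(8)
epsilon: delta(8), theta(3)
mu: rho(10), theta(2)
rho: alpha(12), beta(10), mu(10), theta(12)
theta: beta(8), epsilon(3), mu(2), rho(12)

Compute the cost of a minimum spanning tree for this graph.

Kruskal: consider edges lightest-first.
beta–delta (2): add. Components now {alpha} {epsilon} {mu} {rho} {theta} {beta,delta}
mu–theta (2): add. Components now {alpha} {epsilon} {mu,theta} {rho} {beta,delta}
epsilon–theta (3): add. Components now {alpha} {epsilon,mu,theta} {rho} {beta,delta}
alpha–delta (7): add. Components now {alpha,beta,delta} {epsilon,mu,theta} {rho}
beta–theta (8): add. Components now {alpha,beta,delta,epsilon,mu,theta} {rho}
delta–epsilon (8): skip — epsilon and delta already connected.
beta–rho (10): add. Components now {alpha,beta,delta,epsilon,mu,rho,theta}
MST edges: beta–delta, mu–theta, epsilon–theta, alpha–delta, beta–theta, beta–rho; total weight 2+2+3+7+8+10 = 32.

32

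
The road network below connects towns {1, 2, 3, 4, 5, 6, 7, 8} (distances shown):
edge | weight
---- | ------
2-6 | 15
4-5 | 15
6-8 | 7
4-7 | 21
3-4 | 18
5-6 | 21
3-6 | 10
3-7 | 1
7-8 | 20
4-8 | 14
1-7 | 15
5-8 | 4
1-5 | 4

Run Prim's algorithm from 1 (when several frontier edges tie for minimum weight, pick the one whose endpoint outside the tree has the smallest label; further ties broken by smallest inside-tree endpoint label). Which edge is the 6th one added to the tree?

4-8

Prim, starting at 1.
Step 1: frontier [1-5 4, 1-7 15] → take 1-5 (4); add 5.
Step 2: frontier [1-7 15, 5-8 4, 4-5 15, 5-6 21] → take 5-8 (4); add 8.
Step 3: frontier [1-7 15, 4-5 15, 5-6 21, 6-8 7, 4-8 14, 7-8 20] → take 6-8 (7); add 6.
Step 4: frontier [1-7 15, 4-5 15, 3-6 10, 2-6 15, 4-8 14, 7-8 20] → take 3-6 (10); add 3.
Step 5: frontier [1-7 15, 3-7 1, 3-4 18, 4-5 15, 2-6 15, 4-8 14, 7-8 20] → take 3-7 (1); add 7.
Step 6: frontier [3-4 18, 4-5 15, 2-6 15, 4-7 21, 4-8 14] → take 4-8 (14); add 4.
Step 7: frontier [2-6 15] → take 2-6 (15); add 2.
The 6th edge added is 4-8.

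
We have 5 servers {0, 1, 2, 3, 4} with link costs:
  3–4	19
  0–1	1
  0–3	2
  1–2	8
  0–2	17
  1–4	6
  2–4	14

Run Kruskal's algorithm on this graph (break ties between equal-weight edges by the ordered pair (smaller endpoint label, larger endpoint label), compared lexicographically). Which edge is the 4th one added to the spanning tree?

1-2

Sort edges by weight, then run Kruskal:
0–1 (1): add — endpoints in different components.
0–3 (2): add — endpoints in different components.
1–4 (6): add — endpoints in different components.
1–2 (8): add — endpoints in different components.
The 4th edge added is 1–2.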